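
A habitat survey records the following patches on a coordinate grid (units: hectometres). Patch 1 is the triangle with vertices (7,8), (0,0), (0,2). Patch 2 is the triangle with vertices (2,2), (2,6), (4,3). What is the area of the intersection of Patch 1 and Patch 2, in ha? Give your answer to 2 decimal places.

The intersection is the polygon with vertices (2,2.286), (2,3.714), (2.97,4.545), (3.405,3.892).
By the shoelace formula its area is 1.50.

1.50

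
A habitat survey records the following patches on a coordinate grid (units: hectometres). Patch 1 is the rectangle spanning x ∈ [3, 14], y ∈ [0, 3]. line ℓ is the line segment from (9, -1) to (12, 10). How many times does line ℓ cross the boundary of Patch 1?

2

The segment meets the boundary at (10.091,3), (9.273,0).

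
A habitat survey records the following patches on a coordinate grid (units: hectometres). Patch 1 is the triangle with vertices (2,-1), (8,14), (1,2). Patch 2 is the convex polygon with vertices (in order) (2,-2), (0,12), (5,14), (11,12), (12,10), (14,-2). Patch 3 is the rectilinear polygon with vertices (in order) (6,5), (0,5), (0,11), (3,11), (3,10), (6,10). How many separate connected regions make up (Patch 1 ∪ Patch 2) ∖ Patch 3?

1

(Patch 1 ∪ Patch 2) ∖ Patch 3 is a single connected region.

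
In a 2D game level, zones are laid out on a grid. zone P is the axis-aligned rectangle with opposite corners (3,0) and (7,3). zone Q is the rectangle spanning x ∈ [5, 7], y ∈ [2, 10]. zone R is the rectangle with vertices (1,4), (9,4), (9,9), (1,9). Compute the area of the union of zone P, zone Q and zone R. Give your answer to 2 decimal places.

By inclusion–exclusion:
Individual areas: |zone P| = 12, |zone Q| = 16, |zone R| = 40.
|zone P∩zone Q|: x∈[5,7], y∈[2,3] → 2·1 = 2.
|zone P∩zone R| = 0 (no overlap).
|zone Q∩zone R|: x∈[5,7], y∈[4,9] → 2·5 = 10.
|zone P∩zone Q∩zone R| = 0.
|zone P ∪ zone Q ∪ zone R| = 68 − 12 + 0 = 56.00.

56.00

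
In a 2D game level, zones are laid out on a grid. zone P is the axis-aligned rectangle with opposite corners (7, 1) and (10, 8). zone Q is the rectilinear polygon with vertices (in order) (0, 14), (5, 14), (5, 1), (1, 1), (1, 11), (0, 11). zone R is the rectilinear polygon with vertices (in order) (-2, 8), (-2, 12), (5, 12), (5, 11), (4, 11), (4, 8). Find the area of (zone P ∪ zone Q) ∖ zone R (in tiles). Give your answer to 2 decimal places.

62.00

|zone P ∪ zone Q| = 76.
|(zone P ∪ zone Q) ∩ zone R| = 14.
|(zone P ∪ zone Q) ∖ zone R| = 76 − 14 = 62.00.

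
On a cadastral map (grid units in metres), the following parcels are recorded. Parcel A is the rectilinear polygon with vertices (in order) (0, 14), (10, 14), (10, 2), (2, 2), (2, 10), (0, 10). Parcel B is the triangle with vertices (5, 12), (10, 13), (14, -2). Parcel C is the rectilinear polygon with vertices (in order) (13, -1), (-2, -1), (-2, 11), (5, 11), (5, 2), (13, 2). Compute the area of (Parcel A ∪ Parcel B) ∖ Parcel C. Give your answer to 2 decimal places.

|Parcel A ∪ Parcel B| = 121.5556.
|(Parcel A ∪ Parcel B) ∩ Parcel C| = 30.9123.
|(Parcel A ∪ Parcel B) ∖ Parcel C| = 121.5556 − 30.9123 = 90.64.

90.64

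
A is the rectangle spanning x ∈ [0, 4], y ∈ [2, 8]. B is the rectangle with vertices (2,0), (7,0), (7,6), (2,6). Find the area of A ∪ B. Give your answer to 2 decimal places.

By inclusion–exclusion:
Individual areas: |A| = 24, |B| = 30.
|A∩B|: x∈[2,4], y∈[2,6] → 2·4 = 8.
|A ∪ B| = 54 − 8 = 46.00.

46.00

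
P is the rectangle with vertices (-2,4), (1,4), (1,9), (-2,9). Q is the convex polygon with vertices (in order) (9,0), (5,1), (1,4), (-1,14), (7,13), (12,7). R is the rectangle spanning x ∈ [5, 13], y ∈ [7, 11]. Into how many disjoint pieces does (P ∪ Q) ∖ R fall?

(P ∪ Q) ∖ R is a single connected region.

1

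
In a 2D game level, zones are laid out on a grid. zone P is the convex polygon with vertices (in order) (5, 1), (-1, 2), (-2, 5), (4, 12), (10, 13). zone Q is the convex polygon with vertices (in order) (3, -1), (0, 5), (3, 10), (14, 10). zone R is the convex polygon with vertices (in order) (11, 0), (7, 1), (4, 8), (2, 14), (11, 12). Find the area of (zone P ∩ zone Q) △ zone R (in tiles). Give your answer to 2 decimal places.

|zone P ∩ zone Q| = 49.5568.
|(zone P ∩ zone Q) ∩ zone R| = 18.4079.
|(zone P ∩ zone Q) △ zone R| = 49.5568 + 79.5 − 36.8157 = 92.24.

92.24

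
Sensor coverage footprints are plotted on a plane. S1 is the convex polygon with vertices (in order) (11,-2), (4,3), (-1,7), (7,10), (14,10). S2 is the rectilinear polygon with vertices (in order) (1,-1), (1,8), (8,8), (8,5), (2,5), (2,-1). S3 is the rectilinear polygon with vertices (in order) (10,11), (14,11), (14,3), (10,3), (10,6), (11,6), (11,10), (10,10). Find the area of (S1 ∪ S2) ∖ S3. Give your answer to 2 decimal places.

85.71

|S1 ∪ S2| = 103.5833.
|(S1 ∪ S2) ∩ S3| = 17.875.
|(S1 ∪ S2) ∖ S3| = 103.5833 − 17.875 = 85.71.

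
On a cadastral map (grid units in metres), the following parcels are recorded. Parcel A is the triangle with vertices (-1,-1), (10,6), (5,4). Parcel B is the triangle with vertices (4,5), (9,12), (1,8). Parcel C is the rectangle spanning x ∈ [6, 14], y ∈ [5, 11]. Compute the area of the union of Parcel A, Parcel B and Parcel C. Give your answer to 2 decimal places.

By inclusion–exclusion:
Individual areas: |Parcel A| = 6.5, |Parcel B| = 18, |Parcel C| = 48.
|Parcel A∩Parcel B| = 0.
|Parcel A∩Parcel C| = 0.4643.
|Parcel B∩Parcel C| = 3.4071.
|Parcel A∩Parcel B∩Parcel C| = 0.
|Parcel A ∪ Parcel B ∪ Parcel C| = 72.5 − 3.8714 + 0 = 68.63.

68.63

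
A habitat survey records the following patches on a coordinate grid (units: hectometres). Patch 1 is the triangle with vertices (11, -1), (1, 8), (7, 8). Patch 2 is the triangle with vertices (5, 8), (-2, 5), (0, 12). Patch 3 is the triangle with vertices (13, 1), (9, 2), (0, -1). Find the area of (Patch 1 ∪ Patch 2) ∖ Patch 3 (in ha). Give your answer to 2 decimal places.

44.22

|Patch 1 ∪ Patch 2| = 46.1774.
|(Patch 1 ∪ Patch 2) ∩ Patch 3| = 1.9582.
|(Patch 1 ∪ Patch 2) ∖ Patch 3| = 46.1774 − 1.9582 = 44.22.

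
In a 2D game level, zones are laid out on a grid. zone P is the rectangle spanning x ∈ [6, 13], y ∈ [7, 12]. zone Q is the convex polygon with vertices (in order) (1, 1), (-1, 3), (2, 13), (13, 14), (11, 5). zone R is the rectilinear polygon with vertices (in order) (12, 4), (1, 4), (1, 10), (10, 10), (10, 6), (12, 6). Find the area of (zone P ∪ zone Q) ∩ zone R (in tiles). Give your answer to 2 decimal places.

The region (zone P ∪ zone Q) ∩ zone R is the polygon with vertices (11,5), (8.5,4), (1,4), (1,9.667), (1.1,10), (10,10), (10,6), (11.222,6).
By the shoelace formula its area is 54.84.

54.84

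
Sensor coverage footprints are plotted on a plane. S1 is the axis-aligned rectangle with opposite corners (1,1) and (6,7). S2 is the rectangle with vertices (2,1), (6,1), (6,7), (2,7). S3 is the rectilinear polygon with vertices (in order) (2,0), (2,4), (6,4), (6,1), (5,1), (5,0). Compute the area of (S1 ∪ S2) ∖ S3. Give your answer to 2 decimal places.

18.00

|S1 ∪ S2| = 30.
|(S1 ∪ S2) ∩ S3| = 12.
|(S1 ∪ S2) ∖ S3| = 30 − 12 = 18.00.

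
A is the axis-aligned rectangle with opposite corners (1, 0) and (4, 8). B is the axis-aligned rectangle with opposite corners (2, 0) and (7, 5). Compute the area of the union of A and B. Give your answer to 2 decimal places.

39.00

By inclusion–exclusion:
Individual areas: |A| = 24, |B| = 25.
|A∩B|: x∈[2,4], y∈[0,5] → 2·5 = 10.
|A ∪ B| = 49 − 10 = 39.00.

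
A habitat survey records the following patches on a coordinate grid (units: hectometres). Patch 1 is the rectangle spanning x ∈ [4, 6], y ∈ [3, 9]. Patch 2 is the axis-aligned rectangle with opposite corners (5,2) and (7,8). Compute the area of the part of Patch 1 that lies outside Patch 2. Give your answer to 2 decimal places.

|Patch 1∩Patch 2|: x∈[5,6], y∈[3,8] → 1·5 = 5.
|Patch 1| = 12.
|Patch 1 ∖ Patch 2| = |Patch 1| − |Patch 1∩Patch 2| = 12 − 5 = 7.00.

7.00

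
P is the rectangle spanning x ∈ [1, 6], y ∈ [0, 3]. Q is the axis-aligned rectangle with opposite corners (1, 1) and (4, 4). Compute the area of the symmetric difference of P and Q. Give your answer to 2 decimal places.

12.00

|P∩Q|: x∈[1,4], y∈[1,3] → 3·2 = 6.
|P △ Q| = |P| + |Q| − 2·|P∩Q| = 15 + 9 − 12 = 12.00.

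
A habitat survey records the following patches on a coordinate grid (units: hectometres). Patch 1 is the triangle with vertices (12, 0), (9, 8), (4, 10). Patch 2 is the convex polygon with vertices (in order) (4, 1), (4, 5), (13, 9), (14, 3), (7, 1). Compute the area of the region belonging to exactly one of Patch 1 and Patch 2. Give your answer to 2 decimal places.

|Patch 1| = 17, |Patch 2| = 52, |Patch 1∩Patch 2| = 8.914.
|Patch 1 △ Patch 2| = |Patch 1| + |Patch 2| − 2·|Patch 1∩Patch 2| = 17 + 52 − 17.8279 = 51.17.

51.17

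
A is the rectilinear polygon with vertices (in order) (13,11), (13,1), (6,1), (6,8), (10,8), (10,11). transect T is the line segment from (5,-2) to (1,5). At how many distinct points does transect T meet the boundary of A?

0

The segment lies entirely outside A and never meets its boundary.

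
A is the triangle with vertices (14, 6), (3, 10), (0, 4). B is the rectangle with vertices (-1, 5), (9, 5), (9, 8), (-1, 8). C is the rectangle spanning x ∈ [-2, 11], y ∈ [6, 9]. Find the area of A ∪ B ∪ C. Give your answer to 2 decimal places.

57.30

By inclusion–exclusion:
Individual areas: |A| = 39, |B| = 30, |C| = 39.
|A∩B| = 22.9188.
|A∩C| = 22.7386.
|B∩C|: x∈[-1,9], y∈[6,8] → 10·2 = 20.
|A∩B∩C| = 14.9545.
|A ∪ B ∪ C| = 108 − 65.6575 + 14.9545 = 57.30.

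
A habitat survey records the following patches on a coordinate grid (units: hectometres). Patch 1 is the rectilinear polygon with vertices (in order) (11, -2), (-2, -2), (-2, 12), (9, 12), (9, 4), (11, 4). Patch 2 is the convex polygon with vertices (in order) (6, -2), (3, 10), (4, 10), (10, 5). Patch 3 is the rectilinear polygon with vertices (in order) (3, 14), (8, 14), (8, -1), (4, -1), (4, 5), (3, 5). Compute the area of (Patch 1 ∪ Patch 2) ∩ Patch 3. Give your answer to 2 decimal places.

59.00

The region (Patch 1 ∪ Patch 2) ∩ Patch 3 is the polygon with vertices (8,12), (8,-1), (4,-1), (4,5), (3,5), (3,12).
By the shoelace formula its area is 59.00.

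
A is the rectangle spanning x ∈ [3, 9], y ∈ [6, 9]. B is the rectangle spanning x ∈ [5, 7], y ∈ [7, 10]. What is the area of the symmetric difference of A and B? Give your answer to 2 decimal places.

|A∩B|: x∈[5,7], y∈[7,9] → 2·2 = 4.
|A △ B| = |A| + |B| − 2·|A∩B| = 18 + 6 − 8 = 16.00.

16.00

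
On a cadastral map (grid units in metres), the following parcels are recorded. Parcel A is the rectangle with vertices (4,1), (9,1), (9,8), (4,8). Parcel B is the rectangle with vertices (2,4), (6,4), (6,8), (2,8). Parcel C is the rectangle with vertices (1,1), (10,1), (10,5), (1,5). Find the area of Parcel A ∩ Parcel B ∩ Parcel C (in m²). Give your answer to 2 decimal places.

2.00

The intersection is the polygon with vertices (6,4), (4,4), (4,5), (6,5).
By the shoelace formula its area is 2.00.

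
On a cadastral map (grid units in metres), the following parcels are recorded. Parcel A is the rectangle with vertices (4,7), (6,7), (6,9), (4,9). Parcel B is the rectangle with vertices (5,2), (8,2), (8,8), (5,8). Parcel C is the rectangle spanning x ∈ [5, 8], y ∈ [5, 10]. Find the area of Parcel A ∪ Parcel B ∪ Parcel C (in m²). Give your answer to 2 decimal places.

26.00

By inclusion–exclusion:
Individual areas: |Parcel A| = 4, |Parcel B| = 18, |Parcel C| = 15.
|Parcel A∩Parcel B|: x∈[5,6], y∈[7,8] → 1·1 = 1.
|Parcel A∩Parcel C|: x∈[5,6], y∈[7,9] → 1·2 = 2.
|Parcel B∩Parcel C|: x∈[5,8], y∈[5,8] → 3·3 = 9.
|Parcel A∩Parcel B∩Parcel C| = 1.
|Parcel A ∪ Parcel B ∪ Parcel C| = 37 − 12 + 1 = 26.00.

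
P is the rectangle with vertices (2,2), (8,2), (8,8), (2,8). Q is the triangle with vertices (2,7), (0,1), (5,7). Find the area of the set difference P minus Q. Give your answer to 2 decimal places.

|P| = 36, |P∩Q| = 5.4.
|P ∖ Q| = |P| − |P∩Q| = 36 − 5.4 = 30.60.

30.60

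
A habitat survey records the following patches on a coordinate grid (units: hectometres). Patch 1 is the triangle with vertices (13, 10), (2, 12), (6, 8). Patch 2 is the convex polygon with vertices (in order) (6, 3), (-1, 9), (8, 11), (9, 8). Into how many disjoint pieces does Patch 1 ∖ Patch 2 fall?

2

Patch 1 ∖ Patch 2 splits into 2 disjoint pieces (area 4.9481, area 4.5102).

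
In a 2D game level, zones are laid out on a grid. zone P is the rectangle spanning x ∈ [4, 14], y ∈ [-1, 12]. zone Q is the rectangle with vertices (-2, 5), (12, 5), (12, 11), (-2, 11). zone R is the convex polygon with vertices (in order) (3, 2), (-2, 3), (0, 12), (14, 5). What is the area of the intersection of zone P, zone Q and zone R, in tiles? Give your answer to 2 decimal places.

24.00

The intersection is the polygon with vertices (12,5), (4,5), (4,10), (12,6).
By the shoelace formula its area is 24.00.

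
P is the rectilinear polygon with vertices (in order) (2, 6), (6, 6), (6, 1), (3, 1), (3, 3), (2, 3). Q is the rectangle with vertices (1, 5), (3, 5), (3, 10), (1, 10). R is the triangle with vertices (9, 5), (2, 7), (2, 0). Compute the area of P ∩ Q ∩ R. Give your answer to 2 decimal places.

The intersection is the polygon with vertices (3,5), (2,5), (2,6), (3,6).
By the shoelace formula its area is 1.00.

1.00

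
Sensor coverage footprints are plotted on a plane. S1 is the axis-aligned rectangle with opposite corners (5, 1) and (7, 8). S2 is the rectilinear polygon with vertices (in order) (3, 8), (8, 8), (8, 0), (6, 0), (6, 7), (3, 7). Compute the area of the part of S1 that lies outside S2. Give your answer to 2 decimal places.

6.00

|S1| = 14, |S1∩S2| = 8.
|S1 ∖ S2| = |S1| − |S1∩S2| = 14 − 8 = 6.00.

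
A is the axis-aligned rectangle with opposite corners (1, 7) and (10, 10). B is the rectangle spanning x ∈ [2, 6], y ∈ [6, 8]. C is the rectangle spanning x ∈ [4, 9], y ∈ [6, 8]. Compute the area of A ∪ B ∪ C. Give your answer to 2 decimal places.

34.00

By inclusion–exclusion:
Individual areas: |A| = 27, |B| = 8, |C| = 10.
|A∩B|: x∈[2,6], y∈[7,8] → 4·1 = 4.
|A∩C|: x∈[4,9], y∈[7,8] → 5·1 = 5.
|B∩C|: x∈[4,6], y∈[6,8] → 2·2 = 4.
|A∩B∩C| = 2.
|A ∪ B ∪ C| = 45 − 13 + 2 = 34.00.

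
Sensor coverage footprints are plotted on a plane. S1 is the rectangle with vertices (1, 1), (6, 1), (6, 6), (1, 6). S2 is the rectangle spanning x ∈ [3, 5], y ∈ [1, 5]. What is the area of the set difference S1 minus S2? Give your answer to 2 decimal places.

|S1∩S2|: x∈[3,5], y∈[1,5] → 2·4 = 8.
|S1| = 25.
|S1 ∖ S2| = |S1| − |S1∩S2| = 25 − 8 = 17.00.

17.00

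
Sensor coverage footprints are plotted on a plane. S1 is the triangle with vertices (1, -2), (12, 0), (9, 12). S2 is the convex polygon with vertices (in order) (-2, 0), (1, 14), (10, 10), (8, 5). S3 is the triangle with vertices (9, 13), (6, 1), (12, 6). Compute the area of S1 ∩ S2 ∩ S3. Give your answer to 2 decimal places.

The intersection is the polygon with vertices (8,5), (6.857,4.429), (8.425,10.7), (9.438,10.25), (9.692,9.231).
By the shoelace formula its area is 7.52.

7.52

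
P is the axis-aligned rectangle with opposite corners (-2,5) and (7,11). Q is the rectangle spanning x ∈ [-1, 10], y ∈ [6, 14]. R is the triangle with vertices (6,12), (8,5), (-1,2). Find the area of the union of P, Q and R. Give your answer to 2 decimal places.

By inclusion–exclusion:
Individual areas: |P| = 54, |Q| = 88, |R| = 34.5.
|P∩Q|: x∈[-1,7], y∈[6,11] → 8·5 = 40.
|P∩R| = 21.9071.
|Q∩R| = 17.7429.
|P∩Q∩R| = 16.3571.
|P ∪ Q ∪ R| = 176.5 − 79.65 + 16.3571 = 113.21.

113.21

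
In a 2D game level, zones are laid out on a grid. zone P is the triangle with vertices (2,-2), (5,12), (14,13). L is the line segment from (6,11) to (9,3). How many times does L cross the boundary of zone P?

1

The segment meets the boundary at (8.043,5.553).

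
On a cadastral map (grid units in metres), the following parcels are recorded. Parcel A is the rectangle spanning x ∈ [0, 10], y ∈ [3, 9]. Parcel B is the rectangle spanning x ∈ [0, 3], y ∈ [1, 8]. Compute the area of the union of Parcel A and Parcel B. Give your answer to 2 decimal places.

By inclusion–exclusion:
Individual areas: |Parcel A| = 60, |Parcel B| = 21.
|Parcel A∩Parcel B|: x∈[0,3], y∈[3,8] → 3·5 = 15.
|Parcel A ∪ Parcel B| = 81 − 15 = 66.00.

66.00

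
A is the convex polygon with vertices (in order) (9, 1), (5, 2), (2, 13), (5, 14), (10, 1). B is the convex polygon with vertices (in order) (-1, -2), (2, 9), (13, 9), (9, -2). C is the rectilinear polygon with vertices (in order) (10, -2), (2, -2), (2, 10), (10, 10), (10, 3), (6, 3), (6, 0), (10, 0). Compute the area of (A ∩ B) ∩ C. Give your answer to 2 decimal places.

The region (A ∩ B) ∩ C is the polygon with vertices (3.091,9), (6.923,9), (9.231,3), (6,3), (6,1.75), (5,2).
By the shoelace formula its area is 26.27.

26.27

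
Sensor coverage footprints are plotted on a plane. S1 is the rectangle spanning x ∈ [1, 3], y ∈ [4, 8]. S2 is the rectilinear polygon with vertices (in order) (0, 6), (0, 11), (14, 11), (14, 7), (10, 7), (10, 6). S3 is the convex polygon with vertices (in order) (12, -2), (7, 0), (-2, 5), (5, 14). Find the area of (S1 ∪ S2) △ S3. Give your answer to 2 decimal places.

|S1 ∪ S2| = 70.
|(S1 ∪ S2) ∩ S3| = 36.4598.
|(S1 ∪ S2) △ S3| = 70 + 91 − 72.9196 = 88.08.

88.08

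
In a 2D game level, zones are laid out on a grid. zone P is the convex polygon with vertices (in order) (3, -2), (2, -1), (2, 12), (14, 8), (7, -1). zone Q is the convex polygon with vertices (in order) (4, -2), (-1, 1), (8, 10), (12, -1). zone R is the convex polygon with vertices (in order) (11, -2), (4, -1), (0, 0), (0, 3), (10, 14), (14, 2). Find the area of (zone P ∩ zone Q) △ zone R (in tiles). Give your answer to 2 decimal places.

|zone P ∩ zone Q| = 60.9369.
|(zone P ∩ zone Q) ∩ zone R| = 58.9578.
|(zone P ∩ zone Q) △ zone R| = 60.9369 + 129.5 − 117.9155 = 72.52.

72.52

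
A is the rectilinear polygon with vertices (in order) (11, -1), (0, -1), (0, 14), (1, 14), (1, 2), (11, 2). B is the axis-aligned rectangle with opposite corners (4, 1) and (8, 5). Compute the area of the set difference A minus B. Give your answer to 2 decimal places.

|A| = 45, |A∩B| = 4.
|A ∖ B| = |A| − |A∩B| = 45 − 4 = 41.00.

41.00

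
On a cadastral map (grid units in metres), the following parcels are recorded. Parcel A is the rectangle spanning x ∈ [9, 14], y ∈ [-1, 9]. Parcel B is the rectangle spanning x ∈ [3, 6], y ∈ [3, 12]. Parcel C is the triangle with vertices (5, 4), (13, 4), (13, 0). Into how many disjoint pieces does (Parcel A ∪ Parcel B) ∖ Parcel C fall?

(Parcel A ∪ Parcel B) ∖ Parcel C splits into 2 disjoint pieces (area 38, area 26.75).

2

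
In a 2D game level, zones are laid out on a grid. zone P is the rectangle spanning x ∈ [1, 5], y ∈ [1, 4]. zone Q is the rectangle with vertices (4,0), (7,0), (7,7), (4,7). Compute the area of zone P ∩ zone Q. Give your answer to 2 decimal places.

|zone P∩zone Q|: x∈[4,5], y∈[1,4] → 1·3 = 3.

3.00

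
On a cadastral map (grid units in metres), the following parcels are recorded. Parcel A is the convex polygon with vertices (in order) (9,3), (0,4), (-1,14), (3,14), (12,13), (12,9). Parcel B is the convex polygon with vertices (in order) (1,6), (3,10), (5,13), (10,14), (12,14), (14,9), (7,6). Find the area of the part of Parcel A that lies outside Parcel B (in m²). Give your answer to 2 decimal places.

|Parcel A| = 119, |Parcel A∩Parcel B| = 60.1591.
|Parcel A ∖ Parcel B| = |Parcel A| − |Parcel A∩Parcel B| = 119 − 60.1591 = 58.84.

58.84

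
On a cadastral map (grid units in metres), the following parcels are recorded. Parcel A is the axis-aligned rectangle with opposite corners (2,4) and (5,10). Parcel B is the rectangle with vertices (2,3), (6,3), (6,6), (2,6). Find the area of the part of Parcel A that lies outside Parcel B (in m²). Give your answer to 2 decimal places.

12.00

|Parcel A∩Parcel B|: x∈[2,5], y∈[4,6] → 3·2 = 6.
|Parcel A| = 18.
|Parcel A ∖ Parcel B| = |Parcel A| − |Parcel A∩Parcel B| = 18 − 6 = 12.00.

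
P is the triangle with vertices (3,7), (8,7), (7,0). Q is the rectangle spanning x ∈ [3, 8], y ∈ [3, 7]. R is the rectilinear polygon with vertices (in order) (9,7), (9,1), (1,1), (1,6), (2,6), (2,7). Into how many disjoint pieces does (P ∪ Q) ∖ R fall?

1

(P ∪ Q) ∖ R is a single connected region.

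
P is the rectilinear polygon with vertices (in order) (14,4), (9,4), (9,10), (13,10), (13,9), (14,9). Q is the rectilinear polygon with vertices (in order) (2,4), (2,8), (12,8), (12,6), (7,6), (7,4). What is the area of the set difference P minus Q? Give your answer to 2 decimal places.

|P| = 29, |P∩Q| = 6.
|P ∖ Q| = |P| − |P∩Q| = 29 − 6 = 23.00.

23.00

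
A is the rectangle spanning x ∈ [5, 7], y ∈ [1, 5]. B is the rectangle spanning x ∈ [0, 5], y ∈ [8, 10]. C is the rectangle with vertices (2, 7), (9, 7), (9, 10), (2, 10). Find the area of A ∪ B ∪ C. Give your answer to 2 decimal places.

By inclusion–exclusion:
Individual areas: |A| = 8, |B| = 10, |C| = 21.
|A∩B| = 0 (no overlap).
|A∩C| = 0 (no overlap).
|B∩C|: x∈[2,5], y∈[8,10] → 3·2 = 6.
|A∩B∩C| = 0.
|A ∪ B ∪ C| = 39 − 6 + 0 = 33.00.

33.00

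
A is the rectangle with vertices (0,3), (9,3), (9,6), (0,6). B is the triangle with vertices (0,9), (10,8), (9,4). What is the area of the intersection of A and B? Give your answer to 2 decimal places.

3.60

The intersection is the polygon with vertices (9,6), (9,4), (5.4,6).
By the shoelace formula its area is 3.60.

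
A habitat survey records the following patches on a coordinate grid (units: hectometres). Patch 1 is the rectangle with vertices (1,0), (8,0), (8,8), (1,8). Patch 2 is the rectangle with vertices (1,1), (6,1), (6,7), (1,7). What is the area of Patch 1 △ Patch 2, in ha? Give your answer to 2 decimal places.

|Patch 1∩Patch 2|: x∈[1,6], y∈[1,7] → 5·6 = 30.
|Patch 1 △ Patch 2| = |Patch 1| + |Patch 2| − 2·|Patch 1∩Patch 2| = 56 + 30 − 60 = 26.00.

26.00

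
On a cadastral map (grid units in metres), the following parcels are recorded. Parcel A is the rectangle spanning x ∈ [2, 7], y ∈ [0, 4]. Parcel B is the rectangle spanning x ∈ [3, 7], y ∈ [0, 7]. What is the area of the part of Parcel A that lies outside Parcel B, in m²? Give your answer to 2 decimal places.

|Parcel A∩Parcel B|: x∈[3,7], y∈[0,4] → 4·4 = 16.
|Parcel A| = 20.
|Parcel A ∖ Parcel B| = |Parcel A| − |Parcel A∩Parcel B| = 20 − 16 = 4.00.

4.00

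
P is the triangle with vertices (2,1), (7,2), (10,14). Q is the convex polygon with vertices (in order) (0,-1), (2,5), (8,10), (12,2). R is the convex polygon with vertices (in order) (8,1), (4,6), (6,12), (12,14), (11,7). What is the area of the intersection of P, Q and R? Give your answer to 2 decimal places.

The intersection is the polygon with vertices (7.053,9.21), (8,10), (8.667,8.667), (7.048,2.191), (4.609,5.239).
By the shoelace formula its area is 15.13.

15.13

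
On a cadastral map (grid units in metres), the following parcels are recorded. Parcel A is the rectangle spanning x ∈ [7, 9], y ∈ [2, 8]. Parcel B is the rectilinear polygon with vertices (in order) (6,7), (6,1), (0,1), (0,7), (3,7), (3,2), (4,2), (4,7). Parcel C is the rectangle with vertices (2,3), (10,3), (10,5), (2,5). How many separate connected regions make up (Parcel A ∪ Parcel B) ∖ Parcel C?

4

(Parcel A ∪ Parcel B) ∖ Parcel C splits into 4 disjoint pieces (area 2, area 6, area 4, area 21).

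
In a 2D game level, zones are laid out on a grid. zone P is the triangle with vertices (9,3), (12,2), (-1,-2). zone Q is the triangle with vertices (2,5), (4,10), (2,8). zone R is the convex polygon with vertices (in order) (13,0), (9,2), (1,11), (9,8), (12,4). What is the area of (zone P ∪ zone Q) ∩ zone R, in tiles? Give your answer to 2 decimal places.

3.21

|zone P ∪ zone Q| = 15.5.
|(zone P ∪ zone Q) ∩ zone R| = 3.21.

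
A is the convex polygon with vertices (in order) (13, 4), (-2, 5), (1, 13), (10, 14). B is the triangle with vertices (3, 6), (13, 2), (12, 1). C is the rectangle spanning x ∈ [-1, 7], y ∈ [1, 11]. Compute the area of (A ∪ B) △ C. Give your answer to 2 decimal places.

96.19

|A ∪ B| = 114.1515.
|(A ∪ B) ∩ C| = 48.9793.
|(A ∪ B) △ C| = 114.1515 + 80 − 97.9586 = 96.19.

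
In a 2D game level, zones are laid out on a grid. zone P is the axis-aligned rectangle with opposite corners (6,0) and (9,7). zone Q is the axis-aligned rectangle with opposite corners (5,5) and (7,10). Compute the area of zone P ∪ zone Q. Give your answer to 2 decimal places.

By inclusion–exclusion:
Individual areas: |zone P| = 21, |zone Q| = 10.
|zone P∩zone Q|: x∈[6,7], y∈[5,7] → 1·2 = 2.
|zone P ∪ zone Q| = 31 − 2 = 29.00.

29.00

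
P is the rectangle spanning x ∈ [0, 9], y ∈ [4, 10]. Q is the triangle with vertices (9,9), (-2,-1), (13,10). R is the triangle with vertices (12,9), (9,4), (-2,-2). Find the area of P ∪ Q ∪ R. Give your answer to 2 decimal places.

By inclusion–exclusion:
Individual areas: |P| = 54, |Q| = 14.5, |R| = 18.5.
|P∩Q| = 7.3379.
|P∩R| = 4.4448.
|Q∩R| = 0.
|P∩Q∩R| = 0.
|P ∪ Q ∪ R| = 87 − 11.7827 + 0 = 75.22.

75.22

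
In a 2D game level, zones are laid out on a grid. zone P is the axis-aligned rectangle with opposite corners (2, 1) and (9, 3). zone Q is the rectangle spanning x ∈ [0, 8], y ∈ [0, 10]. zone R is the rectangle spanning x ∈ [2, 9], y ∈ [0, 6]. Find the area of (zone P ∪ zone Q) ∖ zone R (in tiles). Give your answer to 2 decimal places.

44.00

|zone P ∪ zone Q| = 82.
|(zone P ∪ zone Q) ∩ zone R| = 38.
|(zone P ∪ zone Q) ∖ zone R| = 82 − 38 = 44.00.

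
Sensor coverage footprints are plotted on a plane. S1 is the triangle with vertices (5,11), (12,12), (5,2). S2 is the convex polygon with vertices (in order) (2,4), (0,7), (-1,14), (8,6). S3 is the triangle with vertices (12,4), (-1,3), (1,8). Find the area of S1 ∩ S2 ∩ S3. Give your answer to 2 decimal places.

The intersection is the polygon with vertices (5,5), (5,6.545), (7.217,5.739).
By the shoelace formula its area is 1.71.

1.71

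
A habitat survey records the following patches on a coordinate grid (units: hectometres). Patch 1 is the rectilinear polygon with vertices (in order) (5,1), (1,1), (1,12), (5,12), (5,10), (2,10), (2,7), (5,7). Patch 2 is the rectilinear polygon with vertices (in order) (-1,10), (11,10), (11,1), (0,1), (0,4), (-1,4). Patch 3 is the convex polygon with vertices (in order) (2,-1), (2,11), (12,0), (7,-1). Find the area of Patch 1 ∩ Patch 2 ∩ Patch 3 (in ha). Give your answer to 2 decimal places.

18.00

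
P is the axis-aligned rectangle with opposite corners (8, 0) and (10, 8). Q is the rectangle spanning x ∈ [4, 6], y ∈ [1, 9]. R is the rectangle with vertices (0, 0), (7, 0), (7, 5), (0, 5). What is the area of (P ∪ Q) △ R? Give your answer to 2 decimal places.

51.00

|P ∪ Q| = 32.
|(P ∪ Q) ∩ R| = 8.
|(P ∪ Q) △ R| = 32 + 35 − 16 = 51.00.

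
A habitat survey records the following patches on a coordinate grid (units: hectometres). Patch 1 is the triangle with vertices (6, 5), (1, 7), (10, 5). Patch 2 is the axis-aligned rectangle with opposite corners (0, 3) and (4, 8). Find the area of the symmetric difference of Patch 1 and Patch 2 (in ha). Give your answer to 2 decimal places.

22.40

|Patch 1| = 4, |Patch 2| = 20, |Patch 1∩Patch 2| = 0.8.
|Patch 1 △ Patch 2| = |Patch 1| + |Patch 2| − 2·|Patch 1∩Patch 2| = 4 + 20 − 1.6 = 22.40.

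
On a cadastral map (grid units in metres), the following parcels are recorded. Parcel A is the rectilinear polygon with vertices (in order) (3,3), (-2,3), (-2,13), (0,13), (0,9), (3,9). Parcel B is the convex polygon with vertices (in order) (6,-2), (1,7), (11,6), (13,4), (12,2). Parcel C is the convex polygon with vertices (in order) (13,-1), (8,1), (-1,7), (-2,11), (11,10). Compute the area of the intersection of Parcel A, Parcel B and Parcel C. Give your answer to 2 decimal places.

The intersection is the polygon with vertices (1,7), (3,6.8), (3,4.333), (2.176,4.882).
By the shoelace formula its area is 3.02.

3.02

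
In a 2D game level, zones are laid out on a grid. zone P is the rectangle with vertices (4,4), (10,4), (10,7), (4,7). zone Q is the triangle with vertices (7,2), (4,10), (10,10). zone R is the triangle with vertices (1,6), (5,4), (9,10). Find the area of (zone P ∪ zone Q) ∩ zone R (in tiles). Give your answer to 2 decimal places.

10.80

The region (zone P ∪ zone Q) ∩ zone R is the polygon with vertices (4,7), (5.125,7), (4.79,7.895), (9,10), (5,4), (4,4.5).
By the shoelace formula its area is 10.80.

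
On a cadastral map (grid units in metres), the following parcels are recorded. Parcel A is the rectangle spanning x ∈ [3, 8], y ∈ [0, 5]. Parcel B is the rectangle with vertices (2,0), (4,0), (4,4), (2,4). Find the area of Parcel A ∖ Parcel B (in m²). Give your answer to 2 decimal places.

|Parcel A∩Parcel B|: x∈[3,4], y∈[0,4] → 1·4 = 4.
|Parcel A| = 25.
|Parcel A ∖ Parcel B| = |Parcel A| − |Parcel A∩Parcel B| = 25 − 4 = 21.00.

21.00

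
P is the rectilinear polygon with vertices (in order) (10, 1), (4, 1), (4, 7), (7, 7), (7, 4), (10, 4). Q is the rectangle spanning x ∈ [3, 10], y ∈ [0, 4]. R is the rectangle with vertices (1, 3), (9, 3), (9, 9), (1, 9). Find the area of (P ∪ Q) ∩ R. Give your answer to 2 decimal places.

The region (P ∪ Q) ∩ R is the polygon with vertices (7,7), (7,4), (9,4), (9,3), (3,3), (3,4), (4,4), (4,7).
By the shoelace formula its area is 15.00.

15.00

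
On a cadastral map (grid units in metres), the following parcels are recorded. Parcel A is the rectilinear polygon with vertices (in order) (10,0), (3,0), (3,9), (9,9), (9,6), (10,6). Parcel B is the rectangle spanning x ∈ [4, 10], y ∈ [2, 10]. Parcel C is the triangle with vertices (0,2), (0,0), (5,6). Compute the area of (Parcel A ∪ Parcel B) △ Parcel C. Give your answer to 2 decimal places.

|Parcel A ∪ Parcel B| = 69.
|(Parcel A ∪ Parcel B) ∩ Parcel C| = 0.8.
|(Parcel A ∪ Parcel B) △ Parcel C| = 69 + 5 − 1.6 = 72.40.

72.40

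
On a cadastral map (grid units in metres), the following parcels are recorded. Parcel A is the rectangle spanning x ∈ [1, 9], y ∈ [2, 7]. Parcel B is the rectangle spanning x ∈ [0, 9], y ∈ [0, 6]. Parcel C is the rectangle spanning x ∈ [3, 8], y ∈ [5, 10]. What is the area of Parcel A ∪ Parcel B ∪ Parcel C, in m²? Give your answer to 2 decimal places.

By inclusion–exclusion:
Individual areas: |Parcel A| = 40, |Parcel B| = 54, |Parcel C| = 25.
|Parcel A∩Parcel B|: x∈[1,9], y∈[2,6] → 8·4 = 32.
|Parcel A∩Parcel C|: x∈[3,8], y∈[5,7] → 5·2 = 10.
|Parcel B∩Parcel C|: x∈[3,8], y∈[5,6] → 5·1 = 5.
|Parcel A∩Parcel B∩Parcel C| = 5.
|Parcel A ∪ Parcel B ∪ Parcel C| = 119 − 47 + 5 = 77.00.

77.00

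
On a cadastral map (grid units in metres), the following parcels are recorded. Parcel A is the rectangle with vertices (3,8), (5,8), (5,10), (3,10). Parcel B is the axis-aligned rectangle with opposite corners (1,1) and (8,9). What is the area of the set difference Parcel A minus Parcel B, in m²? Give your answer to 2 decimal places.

|Parcel A∩Parcel B|: x∈[3,5], y∈[8,9] → 2·1 = 2.
|Parcel A| = 4.
|Parcel A ∖ Parcel B| = |Parcel A| − |Parcel A∩Parcel B| = 4 − 2 = 2.00.

2.00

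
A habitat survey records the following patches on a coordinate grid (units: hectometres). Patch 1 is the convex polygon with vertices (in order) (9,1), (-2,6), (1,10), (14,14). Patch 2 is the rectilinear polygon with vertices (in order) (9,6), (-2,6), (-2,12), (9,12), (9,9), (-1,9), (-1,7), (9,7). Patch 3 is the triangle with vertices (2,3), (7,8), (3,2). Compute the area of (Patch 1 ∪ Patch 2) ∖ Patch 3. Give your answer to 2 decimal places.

|Patch 1 ∪ Patch 2| = 121.4583.
|(Patch 1 ∪ Patch 2) ∩ Patch 3| = 3.2624.
|(Patch 1 ∪ Patch 2) ∖ Patch 3| = 121.4583 − 3.2624 = 118.20.

118.20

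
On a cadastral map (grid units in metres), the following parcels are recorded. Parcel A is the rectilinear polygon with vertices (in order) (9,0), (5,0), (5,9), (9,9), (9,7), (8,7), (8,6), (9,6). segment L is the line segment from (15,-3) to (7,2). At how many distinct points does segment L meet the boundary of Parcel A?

1

The segment meets the boundary at (9,0.75).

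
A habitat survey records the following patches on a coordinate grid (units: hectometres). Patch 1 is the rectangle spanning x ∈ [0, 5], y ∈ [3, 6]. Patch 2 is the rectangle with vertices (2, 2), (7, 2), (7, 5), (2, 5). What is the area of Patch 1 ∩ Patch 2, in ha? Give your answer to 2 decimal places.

6.00

|Patch 1∩Patch 2|: x∈[2,5], y∈[3,5] → 3·2 = 6.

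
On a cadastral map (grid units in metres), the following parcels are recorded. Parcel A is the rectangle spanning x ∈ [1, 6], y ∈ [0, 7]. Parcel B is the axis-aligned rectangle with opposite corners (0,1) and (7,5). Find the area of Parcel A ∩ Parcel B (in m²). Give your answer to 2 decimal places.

20.00

|Parcel A∩Parcel B|: x∈[1,6], y∈[1,5] → 5·4 = 20.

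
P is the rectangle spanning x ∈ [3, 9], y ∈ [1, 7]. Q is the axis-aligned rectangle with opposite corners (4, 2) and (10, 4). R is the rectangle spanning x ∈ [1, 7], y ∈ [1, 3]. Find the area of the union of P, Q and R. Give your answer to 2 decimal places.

By inclusion–exclusion:
Individual areas: |P| = 36, |Q| = 12, |R| = 12.
|P∩Q|: x∈[4,9], y∈[2,4] → 5·2 = 10.
|P∩R|: x∈[3,7], y∈[1,3] → 4·2 = 8.
|Q∩R|: x∈[4,7], y∈[2,3] → 3·1 = 3.
|P∩Q∩R| = 3.
|P ∪ Q ∪ R| = 60 − 21 + 3 = 42.00.

42.00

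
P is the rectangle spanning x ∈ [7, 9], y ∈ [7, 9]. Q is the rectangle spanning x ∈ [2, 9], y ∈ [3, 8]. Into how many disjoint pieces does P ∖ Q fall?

1

P ∖ Q is a single connected region.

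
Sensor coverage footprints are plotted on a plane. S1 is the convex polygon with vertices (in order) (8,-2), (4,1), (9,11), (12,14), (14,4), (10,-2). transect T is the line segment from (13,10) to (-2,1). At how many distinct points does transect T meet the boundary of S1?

2

The segment meets the boundary at (6.571,6.143), (12.821,9.893).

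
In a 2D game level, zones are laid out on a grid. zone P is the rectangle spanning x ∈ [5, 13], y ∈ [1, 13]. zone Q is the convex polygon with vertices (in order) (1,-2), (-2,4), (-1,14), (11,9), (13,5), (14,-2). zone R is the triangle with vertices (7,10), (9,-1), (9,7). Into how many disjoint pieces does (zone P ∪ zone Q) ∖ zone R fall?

(zone P ∪ zone Q) ∖ zone R is a single connected region.

1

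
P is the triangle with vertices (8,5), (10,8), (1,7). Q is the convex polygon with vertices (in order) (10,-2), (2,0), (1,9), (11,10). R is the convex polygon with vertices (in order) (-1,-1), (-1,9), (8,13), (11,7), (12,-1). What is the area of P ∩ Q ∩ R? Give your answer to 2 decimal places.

12.49

The intersection is the polygon with vertices (8,5), (1.23,6.934), (1.22,7.024), (10,8).
By the shoelace formula its area is 12.49.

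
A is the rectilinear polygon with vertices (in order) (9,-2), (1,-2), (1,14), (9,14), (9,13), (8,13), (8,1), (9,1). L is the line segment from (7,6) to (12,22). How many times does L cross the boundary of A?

The segment meets the boundary at (8,9.2).

1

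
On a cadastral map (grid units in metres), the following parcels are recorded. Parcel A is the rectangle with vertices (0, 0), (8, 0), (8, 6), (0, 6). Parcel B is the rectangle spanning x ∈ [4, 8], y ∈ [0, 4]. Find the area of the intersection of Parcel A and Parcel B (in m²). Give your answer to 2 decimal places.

16.00

|Parcel A∩Parcel B|: x∈[4,8], y∈[0,4] → 4·4 = 16.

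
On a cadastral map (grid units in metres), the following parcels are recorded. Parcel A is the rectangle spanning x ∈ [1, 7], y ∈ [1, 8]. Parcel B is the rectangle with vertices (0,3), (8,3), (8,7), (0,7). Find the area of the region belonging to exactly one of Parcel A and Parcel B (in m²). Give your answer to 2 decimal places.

26.00

|Parcel A∩Parcel B|: x∈[1,7], y∈[3,7] → 6·4 = 24.
|Parcel A △ Parcel B| = |Parcel A| + |Parcel B| − 2·|Parcel A∩Parcel B| = 42 + 32 − 48 = 26.00.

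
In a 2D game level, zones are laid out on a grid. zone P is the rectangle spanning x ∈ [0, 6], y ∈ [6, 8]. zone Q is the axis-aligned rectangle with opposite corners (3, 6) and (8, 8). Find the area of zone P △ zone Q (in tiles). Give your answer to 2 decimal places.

|zone P∩zone Q|: x∈[3,6], y∈[6,8] → 3·2 = 6.
|zone P △ zone Q| = |zone P| + |zone Q| − 2·|zone P∩zone Q| = 12 + 10 − 12 = 10.00.

10.00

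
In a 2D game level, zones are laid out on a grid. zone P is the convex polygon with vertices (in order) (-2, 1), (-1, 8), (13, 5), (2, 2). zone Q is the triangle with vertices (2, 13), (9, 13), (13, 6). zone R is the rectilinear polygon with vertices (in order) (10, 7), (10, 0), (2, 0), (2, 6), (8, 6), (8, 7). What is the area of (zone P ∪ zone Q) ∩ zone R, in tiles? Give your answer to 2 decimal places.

The region (zone P ∪ zone Q) ∩ zone R is the polygon with vertices (10,5.643), (10,4.182), (2,2), (2,6), (8,6), (8,6.071).
By the shoelace formula its area is 22.99.

22.99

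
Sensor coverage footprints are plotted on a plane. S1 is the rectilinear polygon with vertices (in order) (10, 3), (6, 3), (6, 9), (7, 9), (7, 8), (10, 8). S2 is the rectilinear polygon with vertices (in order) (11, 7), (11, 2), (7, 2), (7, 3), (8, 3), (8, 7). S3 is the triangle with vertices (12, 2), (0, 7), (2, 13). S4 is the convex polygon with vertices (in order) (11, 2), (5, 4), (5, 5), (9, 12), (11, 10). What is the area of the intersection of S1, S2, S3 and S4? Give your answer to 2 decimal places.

4.07

The intersection is the polygon with vertices (10,4.2), (10,3), (9.6,3), (8,3.667), (8,6.4).
By the shoelace formula its area is 4.07.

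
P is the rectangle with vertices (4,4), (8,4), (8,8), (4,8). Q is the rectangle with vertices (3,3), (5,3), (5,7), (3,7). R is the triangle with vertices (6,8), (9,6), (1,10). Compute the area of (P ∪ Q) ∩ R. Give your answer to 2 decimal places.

0.92

The region (P ∪ Q) ∩ R is the polygon with vertices (6,8), (8,6.667), (8,6.5), (5,8).
By the shoelace formula its area is 0.92.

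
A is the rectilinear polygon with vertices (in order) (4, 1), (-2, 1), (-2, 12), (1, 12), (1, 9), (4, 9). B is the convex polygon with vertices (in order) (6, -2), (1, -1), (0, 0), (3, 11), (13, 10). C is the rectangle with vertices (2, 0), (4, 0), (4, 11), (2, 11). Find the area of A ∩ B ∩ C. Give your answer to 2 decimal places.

15.62

The intersection is the polygon with vertices (2.454,9), (4,9), (4,1), (2,1), (2,7.333).
By the shoelace formula its area is 15.62.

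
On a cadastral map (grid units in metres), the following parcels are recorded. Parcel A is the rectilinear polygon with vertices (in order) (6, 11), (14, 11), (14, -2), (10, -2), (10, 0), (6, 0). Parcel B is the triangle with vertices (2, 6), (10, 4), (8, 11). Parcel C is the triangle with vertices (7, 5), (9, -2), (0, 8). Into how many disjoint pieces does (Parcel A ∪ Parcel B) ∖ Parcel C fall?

2

(Parcel A ∪ Parcel B) ∖ Parcel C splits into 2 disjoint pieces (area 93.2556, area 0.8).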